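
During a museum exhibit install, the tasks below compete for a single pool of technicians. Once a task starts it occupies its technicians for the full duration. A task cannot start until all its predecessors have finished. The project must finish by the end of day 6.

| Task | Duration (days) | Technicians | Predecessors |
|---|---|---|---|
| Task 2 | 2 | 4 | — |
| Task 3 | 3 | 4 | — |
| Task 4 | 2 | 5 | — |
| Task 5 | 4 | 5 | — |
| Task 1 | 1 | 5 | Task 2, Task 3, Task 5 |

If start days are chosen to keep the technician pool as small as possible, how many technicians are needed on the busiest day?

Early-start (Task 2@1, Task 3@1, Task 4@1, Task 5@1, Task 1@5) gives peak 18: d1:18  d2:18  d3:9  d4:5  d5:5  d6:0.
Shift Task 3→3, Task 4→5, Task 1→6.
Schedule Task 2@1, Task 3@3, Task 4@5, Task 5@1, Task 1@6: d1:9  d2:9  d3:9  d4:9  d5:9  d6:10 — peak 10.
Total technician-days = 55 over 6 days ⇒ peak ≥ ⌈55/6⌉ = 10, so 10 is optimal.

10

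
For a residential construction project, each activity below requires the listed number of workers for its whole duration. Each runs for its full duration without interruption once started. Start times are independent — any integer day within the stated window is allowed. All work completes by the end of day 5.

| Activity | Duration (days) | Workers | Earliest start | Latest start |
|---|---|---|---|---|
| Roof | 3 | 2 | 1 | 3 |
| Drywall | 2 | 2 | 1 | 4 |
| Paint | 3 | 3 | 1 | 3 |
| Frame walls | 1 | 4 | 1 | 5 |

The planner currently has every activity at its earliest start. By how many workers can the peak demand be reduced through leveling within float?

Early-start peak: d1:11  d2:7  d3:5  d4:0  d5:0 ⇒ 11.
Leveled (Roof@1, Drywall@4, Paint@1, Frame walls@4): d1:5  d2:5  d3:5  d4:6  d5:2 ⇒ 6.
Reduction 11 − 6 = 5.

5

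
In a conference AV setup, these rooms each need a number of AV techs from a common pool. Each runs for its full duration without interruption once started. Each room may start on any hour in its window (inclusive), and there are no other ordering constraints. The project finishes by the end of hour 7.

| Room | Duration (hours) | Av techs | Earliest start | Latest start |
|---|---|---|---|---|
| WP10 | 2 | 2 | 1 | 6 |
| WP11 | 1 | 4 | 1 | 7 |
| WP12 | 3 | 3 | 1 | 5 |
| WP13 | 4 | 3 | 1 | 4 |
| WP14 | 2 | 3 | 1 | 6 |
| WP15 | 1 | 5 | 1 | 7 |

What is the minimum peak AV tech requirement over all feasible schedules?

Early-start (WP10@1, WP11@1, WP12@1, WP13@1, WP14@1, WP15@1) gives peak 20: h1:20  h2:11  h3:6  h4:3  h5:0  h6:0  h7:0.
Shift WP12→2, WP13→3, WP14→5, WP15→7.
Schedule WP10@1, WP11@1, WP12@2, WP13@3, WP14@5, WP15@7: h1:6  h2:5  h3:6  h4:6  h5:6  h6:6  h7:5 — peak 6.
Total AV tech-hours = 40 over 7 hours ⇒ peak ≥ ⌈40/7⌉ = 6, so 6 is optimal.

6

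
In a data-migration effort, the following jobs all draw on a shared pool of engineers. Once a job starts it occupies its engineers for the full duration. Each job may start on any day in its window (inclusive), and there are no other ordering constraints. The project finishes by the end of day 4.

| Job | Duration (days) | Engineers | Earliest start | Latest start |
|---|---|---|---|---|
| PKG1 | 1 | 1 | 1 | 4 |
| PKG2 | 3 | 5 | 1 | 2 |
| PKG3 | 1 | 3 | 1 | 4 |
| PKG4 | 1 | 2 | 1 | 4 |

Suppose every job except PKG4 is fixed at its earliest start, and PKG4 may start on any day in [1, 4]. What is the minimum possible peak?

PKG4@1: d1:11  d2:5  d3:5  d4:0 → peak 11
PKG4@2: d1:9  d2:7  d3:5  d4:0 → peak 9
PKG4@3: d1:9  d2:5  d3:7  d4:0 → peak 9
PKG4@4: d1:9  d2:5  d3:5  d4:2 → peak 9
Best is PKG4@2, peak 9.

9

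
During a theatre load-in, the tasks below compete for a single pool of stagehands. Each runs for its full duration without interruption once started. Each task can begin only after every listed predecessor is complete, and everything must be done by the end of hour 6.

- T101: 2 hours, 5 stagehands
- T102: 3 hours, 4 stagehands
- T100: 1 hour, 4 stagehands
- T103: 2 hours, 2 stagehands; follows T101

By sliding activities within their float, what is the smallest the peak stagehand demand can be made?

6

Early-start (T101@1, T102@1, T100@1, T103@3) gives peak 13: h1:13  h2:9  h3:6  h4:2  h5:0  h6:0.
Shift T102→3, T100→6.
Schedule T101@1, T102@3, T100@6, T103@3: h1:5  h2:5  h3:6  h4:6  h5:4  h6:4 — peak 6.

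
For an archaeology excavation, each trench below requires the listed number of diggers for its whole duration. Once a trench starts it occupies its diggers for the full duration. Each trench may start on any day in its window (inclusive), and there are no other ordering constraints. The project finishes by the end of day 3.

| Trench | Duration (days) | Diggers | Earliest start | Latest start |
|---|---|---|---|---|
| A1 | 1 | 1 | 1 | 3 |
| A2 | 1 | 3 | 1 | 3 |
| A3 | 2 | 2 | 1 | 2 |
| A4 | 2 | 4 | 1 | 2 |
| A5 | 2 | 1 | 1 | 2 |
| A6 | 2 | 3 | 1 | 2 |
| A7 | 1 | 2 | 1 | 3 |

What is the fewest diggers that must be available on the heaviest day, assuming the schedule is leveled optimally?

10

Early-start (A1@1, A2@1, A3@1, A4@1, A5@1, A6@1, A7@1) gives peak 16: d1:16  d2:10  d3:0.
Shift A5→2, A6→2, A7→3.
Schedule A1@1, A2@1, A3@1, A4@1, A5@2, A6@2, A7@3: d1:10  d2:10  d3:6 — peak 10.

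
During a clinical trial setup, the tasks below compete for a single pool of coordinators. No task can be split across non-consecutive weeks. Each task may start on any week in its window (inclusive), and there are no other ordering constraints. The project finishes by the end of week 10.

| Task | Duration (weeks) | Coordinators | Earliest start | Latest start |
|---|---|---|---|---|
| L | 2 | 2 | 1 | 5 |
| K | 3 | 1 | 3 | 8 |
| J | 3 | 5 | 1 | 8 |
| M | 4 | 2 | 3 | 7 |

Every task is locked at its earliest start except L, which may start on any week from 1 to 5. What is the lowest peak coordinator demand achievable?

8

L@1: w1:7  w2:7  w3:8  w4:3  w5:3  w6:2  w7:0  w8:0  w9:0  w10:0 → peak 8
L@2: w1:5  w2:7  w3:10  w4:3  w5:3  w6:2  w7:0  w8:0  w9:0  w10:0 → peak 10
L@3: w1:5  w2:5  w3:10  w4:5  w5:3  w6:2  w7:0  w8:0  w9:0  w10:0 → peak 10
L@4: w1:5  w2:5  w3:8  w4:5  w5:5  w6:2  w7:0  w8:0  w9:0  w10:0 → peak 8
L@5: w1:5  w2:5  w3:8  w4:3  w5:5  w6:4  w7:0  w8:0  w9:0  w10:0 → peak 8
Best is L@1, peak 8.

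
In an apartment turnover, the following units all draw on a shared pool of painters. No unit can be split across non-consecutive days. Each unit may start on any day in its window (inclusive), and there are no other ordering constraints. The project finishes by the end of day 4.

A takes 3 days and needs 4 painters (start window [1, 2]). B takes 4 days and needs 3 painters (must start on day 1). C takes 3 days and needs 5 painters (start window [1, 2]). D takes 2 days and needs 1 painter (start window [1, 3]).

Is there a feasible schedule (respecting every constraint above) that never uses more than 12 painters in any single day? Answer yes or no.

The minimum achievable peak is 13; 12 < 13, so no feasible schedule stays within the cap.

no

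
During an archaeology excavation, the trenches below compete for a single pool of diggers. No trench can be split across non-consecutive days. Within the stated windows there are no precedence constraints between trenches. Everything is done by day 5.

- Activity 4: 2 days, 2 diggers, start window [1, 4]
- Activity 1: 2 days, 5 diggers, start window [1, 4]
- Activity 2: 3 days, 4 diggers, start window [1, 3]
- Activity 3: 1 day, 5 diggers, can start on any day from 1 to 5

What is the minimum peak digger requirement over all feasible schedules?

9

Early-start (Activity 4@1, Activity 1@1, Activity 2@1, Activity 3@1) gives peak 16: d1:16  d2:11  d3:4  d4:0  d5:0.
Shift Activity 2→3, Activity 3→3.
Schedule Activity 4@1, Activity 1@1, Activity 2@3, Activity 3@3: d1:7  d2:7  d3:9  d4:4  d5:4 — peak 9.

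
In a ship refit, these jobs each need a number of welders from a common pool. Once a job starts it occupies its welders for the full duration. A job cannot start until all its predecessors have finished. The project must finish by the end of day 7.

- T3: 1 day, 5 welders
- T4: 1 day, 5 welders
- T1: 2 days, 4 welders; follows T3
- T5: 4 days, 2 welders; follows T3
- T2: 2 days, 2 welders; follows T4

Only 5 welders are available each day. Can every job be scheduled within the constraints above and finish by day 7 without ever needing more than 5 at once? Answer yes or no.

The minimum achievable peak is 6; 5 < 6, so no feasible schedule stays within the cap.

no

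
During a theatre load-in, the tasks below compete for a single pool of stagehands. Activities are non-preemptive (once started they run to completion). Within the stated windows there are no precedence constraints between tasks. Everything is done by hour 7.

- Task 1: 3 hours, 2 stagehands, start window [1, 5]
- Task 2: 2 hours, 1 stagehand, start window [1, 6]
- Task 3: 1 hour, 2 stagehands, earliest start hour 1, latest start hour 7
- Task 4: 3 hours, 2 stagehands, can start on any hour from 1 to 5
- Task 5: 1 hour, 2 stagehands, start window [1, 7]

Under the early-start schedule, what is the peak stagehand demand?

9

Early-start schedule: Task 1@1, Task 2@1, Task 3@1, Task 4@1, Task 5@1.
Load per hour: hour 1: 9, hour 2: 5, hour 3: 4, hour 4: 0, hour 5: 0, hour 6: 0, hour 7: 0.
Peak is 9.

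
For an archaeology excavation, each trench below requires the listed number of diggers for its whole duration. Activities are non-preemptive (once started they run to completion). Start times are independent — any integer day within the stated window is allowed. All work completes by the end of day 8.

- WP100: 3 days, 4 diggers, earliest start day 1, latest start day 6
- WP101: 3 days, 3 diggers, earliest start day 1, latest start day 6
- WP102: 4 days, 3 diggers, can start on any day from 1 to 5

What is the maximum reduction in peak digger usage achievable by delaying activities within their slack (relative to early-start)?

Early-start peak: d1:10  d2:10  d3:10  d4:3  d5:0  d6:0  d7:0  d8:0 ⇒ 10.
Leveled (WP100@1, WP101@4, WP102@4): d1:4  d2:4  d3:4  d4:6  d5:6  d6:6  d7:3  d8:0 ⇒ 6.
Reduction 10 − 6 = 4.

4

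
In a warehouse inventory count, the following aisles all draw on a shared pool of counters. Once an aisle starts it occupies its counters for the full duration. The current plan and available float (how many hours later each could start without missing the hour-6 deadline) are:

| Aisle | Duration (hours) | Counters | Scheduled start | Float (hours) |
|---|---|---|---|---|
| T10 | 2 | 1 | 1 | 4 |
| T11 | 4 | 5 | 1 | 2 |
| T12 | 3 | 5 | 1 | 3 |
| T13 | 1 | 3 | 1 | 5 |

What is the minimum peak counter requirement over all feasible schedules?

10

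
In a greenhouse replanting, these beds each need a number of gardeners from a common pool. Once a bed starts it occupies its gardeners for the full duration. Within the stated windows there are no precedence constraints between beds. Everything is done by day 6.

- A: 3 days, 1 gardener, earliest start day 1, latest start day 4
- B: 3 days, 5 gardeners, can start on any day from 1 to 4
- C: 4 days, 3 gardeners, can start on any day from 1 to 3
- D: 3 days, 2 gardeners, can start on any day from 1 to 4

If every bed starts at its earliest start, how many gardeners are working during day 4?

At early start, day 4 has: C.
Demand: 3 = 3.

3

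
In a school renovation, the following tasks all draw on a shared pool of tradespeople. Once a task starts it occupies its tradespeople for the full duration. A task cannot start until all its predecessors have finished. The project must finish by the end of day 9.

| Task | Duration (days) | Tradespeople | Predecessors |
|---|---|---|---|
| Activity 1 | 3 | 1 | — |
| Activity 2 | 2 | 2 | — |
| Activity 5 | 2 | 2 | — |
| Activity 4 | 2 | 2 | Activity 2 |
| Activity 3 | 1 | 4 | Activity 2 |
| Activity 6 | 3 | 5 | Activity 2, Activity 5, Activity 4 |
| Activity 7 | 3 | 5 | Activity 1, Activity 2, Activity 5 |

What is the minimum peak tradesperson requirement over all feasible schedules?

7

Early-start (Activity 1@1, Activity 2@1, Activity 5@1, Activity 4@3, Activity 3@3, Activity 6@5, Activity 7@4) gives peak 10: d1:5  d2:5  d3:7  d4:7  d5:10  d6:10  d7:5  d8:0  d9:0.
Shift Activity 6→7.
Schedule Activity 1@1, Activity 2@1, Activity 5@1, Activity 4@3, Activity 3@3, Activity 6@7, Activity 7@4: d1:5  d2:5  d3:7  d4:7  d5:5  d6:5  d7:5  d8:5  d9:5 — peak 7.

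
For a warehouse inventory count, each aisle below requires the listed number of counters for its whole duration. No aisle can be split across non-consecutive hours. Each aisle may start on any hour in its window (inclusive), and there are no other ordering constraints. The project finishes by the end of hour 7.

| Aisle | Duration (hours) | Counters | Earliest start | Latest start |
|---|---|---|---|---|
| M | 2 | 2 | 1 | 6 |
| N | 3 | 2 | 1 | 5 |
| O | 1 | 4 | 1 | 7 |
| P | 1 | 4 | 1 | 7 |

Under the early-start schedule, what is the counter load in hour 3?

At early start, hour 3 has: N.
Demand: 2 = 2.

2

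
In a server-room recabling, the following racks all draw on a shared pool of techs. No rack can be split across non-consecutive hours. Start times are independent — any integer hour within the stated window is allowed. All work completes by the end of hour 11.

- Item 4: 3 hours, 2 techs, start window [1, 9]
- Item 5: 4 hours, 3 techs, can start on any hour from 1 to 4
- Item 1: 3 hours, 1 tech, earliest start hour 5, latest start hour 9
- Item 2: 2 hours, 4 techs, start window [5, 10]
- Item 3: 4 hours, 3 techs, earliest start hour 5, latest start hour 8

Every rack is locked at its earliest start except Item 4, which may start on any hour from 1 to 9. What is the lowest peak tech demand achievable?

8

Item 4@1: h1:5  h2:5  h3:5  h4:3  h5:8  h6:8  h7:4  h8:3  h9:0  h10:0  h11:0 → peak 8
Item 4@2: h1:3  h2:5  h3:5  h4:5  h5:8  h6:8  h7:4  h8:3  h9:0  h10:0  h11:0 → peak 8
Item 4@3: h1:3  h2:3  h3:5  h4:5  h5:10  h6:8  h7:4  h8:3  h9:0  h10:0  h11:0 → peak 10
Item 4@4: h1:3  h2:3  h3:3  h4:5  h5:10  h6:10  h7:4  h8:3  h9:0  h10:0  h11:0 → peak 10
Item 4@5: h1:3  h2:3  h3:3  h4:3  h5:10  h6:10  h7:6  h8:3  h9:0  h10:0  h11:0 → peak 10
Item 4@6: h1:3  h2:3  h3:3  h4:3  h5:8  h6:10  h7:6  h8:5  h9:0  h10:0  h11:0 → peak 10
Item 4@7: h1:3  h2:3  h3:3  h4:3  h5:8  h6:8  h7:6  h8:5  h9:2  h10:0  h11:0 → peak 8
Item 4@8: h1:3  h2:3  h3:3  h4:3  h5:8  h6:8  h7:4  h8:5  h9:2  h10:2  h11:0 → peak 8
Item 4@9: h1:3  h2:3  h3:3  h4:3  h5:8  h6:8  h7:4  h8:3  h9:2  h10:2  h11:2 → peak 8
Best is Item 4@1, peak 8.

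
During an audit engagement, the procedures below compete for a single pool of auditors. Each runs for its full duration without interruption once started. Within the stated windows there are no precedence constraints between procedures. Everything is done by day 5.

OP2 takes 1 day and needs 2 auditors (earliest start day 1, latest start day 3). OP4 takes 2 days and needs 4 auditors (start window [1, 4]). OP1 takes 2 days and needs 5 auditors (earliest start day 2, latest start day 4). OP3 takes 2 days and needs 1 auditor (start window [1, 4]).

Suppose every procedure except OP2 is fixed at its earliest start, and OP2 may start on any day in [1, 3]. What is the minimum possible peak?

10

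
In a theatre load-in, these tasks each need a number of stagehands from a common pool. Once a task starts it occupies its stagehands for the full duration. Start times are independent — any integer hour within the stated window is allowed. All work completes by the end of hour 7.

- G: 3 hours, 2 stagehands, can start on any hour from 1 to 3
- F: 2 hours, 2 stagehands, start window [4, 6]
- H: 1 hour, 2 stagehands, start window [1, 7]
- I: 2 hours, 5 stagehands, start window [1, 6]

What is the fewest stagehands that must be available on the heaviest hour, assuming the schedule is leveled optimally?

Early-start (G@1, F@4, H@1, I@1) gives peak 9: h1:9  h2:7  h3:2  h4:2  h5:2  h6:0  h7:0.
Shift I→6.
Schedule G@1, F@4, H@1, I@6: h1:4  h2:2  h3:2  h4:2  h5:2  h6:5  h7:5 — peak 5.

5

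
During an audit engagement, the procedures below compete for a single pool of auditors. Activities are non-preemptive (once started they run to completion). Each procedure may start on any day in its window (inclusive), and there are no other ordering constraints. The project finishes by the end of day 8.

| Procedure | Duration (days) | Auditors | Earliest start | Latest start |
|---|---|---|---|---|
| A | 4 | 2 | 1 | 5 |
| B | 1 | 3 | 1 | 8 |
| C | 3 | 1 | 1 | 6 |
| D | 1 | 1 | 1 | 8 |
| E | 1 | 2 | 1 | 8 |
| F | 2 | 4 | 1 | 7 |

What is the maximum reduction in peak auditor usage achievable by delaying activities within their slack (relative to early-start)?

9

Early-start peak: d1:13  d2:7  d3:3  d4:2  d5:0  d6:0  d7:0  d8:0 ⇒ 13.
Leveled (A@1, B@5, C@1, D@1, E@4, F@6): d1:4  d2:3  d3:3  d4:4  d5:3  d6:4  d7:4  d8:0 ⇒ 4.
Reduction 13 − 4 = 9.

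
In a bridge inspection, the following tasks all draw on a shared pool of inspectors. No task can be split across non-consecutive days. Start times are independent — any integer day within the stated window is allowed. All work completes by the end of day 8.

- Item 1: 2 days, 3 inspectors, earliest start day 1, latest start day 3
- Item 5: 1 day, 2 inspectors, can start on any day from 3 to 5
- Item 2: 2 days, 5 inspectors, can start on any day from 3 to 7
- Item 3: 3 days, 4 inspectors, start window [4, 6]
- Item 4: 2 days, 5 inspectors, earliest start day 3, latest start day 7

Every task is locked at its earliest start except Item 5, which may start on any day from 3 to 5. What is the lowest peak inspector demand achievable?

Item 5@3: d1:3  d2:3  d3:12  d4:14  d5:4  d6:4  d7:0  d8:0 → peak 14
Item 5@4: d1:3  d2:3  d3:10  d4:16  d5:4  d6:4  d7:0  d8:0 → peak 16
Item 5@5: d1:3  d2:3  d3:10  d4:14  d5:6  d6:4  d7:0  d8:0 → peak 14
Best is Item 5@3, peak 14.

14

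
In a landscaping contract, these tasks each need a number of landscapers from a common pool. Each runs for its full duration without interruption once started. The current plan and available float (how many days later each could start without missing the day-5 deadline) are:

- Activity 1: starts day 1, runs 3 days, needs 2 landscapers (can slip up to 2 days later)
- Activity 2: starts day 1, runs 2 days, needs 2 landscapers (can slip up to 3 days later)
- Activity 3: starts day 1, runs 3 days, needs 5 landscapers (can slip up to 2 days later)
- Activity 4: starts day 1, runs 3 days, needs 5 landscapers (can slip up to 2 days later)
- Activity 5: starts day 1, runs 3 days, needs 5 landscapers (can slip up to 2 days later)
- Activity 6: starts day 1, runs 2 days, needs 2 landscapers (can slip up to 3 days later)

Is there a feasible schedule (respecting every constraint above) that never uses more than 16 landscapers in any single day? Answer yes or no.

The minimum achievable peak is 17; 16 < 17, so no feasible schedule stays within the cap.

no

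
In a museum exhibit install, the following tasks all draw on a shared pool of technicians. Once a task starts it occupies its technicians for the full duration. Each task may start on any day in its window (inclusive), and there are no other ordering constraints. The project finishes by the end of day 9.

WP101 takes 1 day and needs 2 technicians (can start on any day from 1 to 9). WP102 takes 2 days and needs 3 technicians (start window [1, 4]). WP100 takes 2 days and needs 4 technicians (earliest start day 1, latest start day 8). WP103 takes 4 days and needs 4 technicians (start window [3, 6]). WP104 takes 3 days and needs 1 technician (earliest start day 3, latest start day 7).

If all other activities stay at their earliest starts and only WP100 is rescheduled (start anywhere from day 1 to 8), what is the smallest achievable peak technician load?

5

WP100@1: d1:9  d2:7  d3:5  d4:5  d5:5  d6:4  d7:0  d8:0  d9:0 → peak 9
WP100@2: d1:5  d2:7  d3:9  d4:5  d5:5  d6:4  d7:0  d8:0  d9:0 → peak 9
WP100@3: d1:5  d2:3  d3:9  d4:9  d5:5  d6:4  d7:0  d8:0  d9:0 → peak 9
WP100@4: d1:5  d2:3  d3:5  d4:9  d5:9  d6:4  d7:0  d8:0  d9:0 → peak 9
WP100@5: d1:5  d2:3  d3:5  d4:5  d5:9  d6:8  d7:0  d8:0  d9:0 → peak 9
WP100@6: d1:5  d2:3  d3:5  d4:5  d5:5  d6:8  d7:4  d8:0  d9:0 → peak 8
WP100@7: d1:5  d2:3  d3:5  d4:5  d5:5  d6:4  d7:4  d8:4  d9:0 → peak 5
WP100@8: d1:5  d2:3  d3:5  d4:5  d5:5  d6:4  d7:0  d8:4  d9:4 → peak 5
Best is WP100@7, peak 5.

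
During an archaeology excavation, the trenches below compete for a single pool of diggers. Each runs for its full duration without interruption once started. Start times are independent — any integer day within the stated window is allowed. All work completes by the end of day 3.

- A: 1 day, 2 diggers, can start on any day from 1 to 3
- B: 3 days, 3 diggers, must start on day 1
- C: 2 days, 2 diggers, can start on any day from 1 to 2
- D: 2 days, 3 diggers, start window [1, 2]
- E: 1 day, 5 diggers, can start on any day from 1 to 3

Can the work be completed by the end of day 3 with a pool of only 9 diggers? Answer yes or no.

The minimum achievable peak is 10; 9 < 10, so no feasible schedule stays within the cap.

no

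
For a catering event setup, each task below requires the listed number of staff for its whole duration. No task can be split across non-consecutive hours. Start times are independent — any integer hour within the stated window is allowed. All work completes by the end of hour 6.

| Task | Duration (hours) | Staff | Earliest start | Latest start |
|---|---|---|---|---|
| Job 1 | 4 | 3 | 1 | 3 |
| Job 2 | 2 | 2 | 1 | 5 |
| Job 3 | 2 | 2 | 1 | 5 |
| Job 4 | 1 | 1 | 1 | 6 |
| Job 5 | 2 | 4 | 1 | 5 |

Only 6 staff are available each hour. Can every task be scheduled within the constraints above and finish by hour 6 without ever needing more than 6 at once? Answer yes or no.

yes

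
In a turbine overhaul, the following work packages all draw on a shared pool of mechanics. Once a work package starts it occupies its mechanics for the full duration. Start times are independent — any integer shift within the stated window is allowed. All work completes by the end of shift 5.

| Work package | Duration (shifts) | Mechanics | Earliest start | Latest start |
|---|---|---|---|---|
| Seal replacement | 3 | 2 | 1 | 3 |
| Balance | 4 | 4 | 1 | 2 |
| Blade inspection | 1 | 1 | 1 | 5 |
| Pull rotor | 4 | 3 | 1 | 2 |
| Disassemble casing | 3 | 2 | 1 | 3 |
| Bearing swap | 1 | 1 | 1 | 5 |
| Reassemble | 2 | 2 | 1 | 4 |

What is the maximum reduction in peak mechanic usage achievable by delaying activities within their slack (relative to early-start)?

4

Early-start peak: s1:15  s2:13  s3:11  s4:7  s5:0 ⇒ 15.
Leveled (Seal replacement@1, Balance@1, Blade inspection@1, Pull rotor@1, Disassemble casing@2, Bearing swap@1, Reassemble@4): s1:11  s2:11  s3:11  s4:11  s5:2 ⇒ 11.
Reduction 15 − 11 = 4.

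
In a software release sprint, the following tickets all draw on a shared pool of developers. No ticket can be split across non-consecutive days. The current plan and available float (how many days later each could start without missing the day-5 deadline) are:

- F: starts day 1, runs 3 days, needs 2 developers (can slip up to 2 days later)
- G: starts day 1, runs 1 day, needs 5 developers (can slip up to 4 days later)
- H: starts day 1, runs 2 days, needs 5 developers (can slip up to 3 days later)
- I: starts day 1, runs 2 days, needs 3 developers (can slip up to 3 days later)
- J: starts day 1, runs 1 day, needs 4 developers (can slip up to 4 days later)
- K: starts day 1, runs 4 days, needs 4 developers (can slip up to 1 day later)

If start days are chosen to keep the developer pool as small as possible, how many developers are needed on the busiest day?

10

Early-start (F@1, G@1, H@1, I@1, J@1, K@1) gives peak 23: d1:23  d2:14  d3:6  d4:4  d5:0.
Shift H→4, J→3, K→2.
Schedule F@1, G@1, H@4, I@1, J@3, K@2: d1:10  d2:9  d3:10  d4:9  d5:9 — peak 10.
Total developer-days = 47 over 5 days ⇒ peak ≥ ⌈47/5⌉ = 10, so 10 is optimal.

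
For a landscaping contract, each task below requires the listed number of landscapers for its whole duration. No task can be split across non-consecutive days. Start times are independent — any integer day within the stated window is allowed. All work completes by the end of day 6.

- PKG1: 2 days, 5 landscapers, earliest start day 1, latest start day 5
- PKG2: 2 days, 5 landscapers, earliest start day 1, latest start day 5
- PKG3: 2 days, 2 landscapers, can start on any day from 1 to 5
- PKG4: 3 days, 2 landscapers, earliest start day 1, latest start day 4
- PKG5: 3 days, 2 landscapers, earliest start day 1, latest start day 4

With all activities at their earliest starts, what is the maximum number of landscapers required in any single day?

16

Early-start schedule: PKG1@1, PKG2@1, PKG3@1, PKG4@1, PKG5@1.
Load per day: day 1: 16, day 2: 16, day 3: 4, day 4: 0, day 5: 0, day 6: 0.
Peak is 16.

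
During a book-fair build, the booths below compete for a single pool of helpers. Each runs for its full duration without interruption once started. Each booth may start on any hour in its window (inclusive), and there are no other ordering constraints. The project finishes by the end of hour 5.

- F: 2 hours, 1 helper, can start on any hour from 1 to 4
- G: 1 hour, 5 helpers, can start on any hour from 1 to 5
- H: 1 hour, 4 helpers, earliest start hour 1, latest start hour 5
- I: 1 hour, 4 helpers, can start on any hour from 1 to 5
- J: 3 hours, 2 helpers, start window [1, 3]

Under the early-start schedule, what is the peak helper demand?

Early-start schedule: F@1, G@1, H@1, I@1, J@1.
Load per hour: hour 1: 16, hour 2: 3, hour 3: 2, hour 4: 0, hour 5: 0.
Peak is 16.

16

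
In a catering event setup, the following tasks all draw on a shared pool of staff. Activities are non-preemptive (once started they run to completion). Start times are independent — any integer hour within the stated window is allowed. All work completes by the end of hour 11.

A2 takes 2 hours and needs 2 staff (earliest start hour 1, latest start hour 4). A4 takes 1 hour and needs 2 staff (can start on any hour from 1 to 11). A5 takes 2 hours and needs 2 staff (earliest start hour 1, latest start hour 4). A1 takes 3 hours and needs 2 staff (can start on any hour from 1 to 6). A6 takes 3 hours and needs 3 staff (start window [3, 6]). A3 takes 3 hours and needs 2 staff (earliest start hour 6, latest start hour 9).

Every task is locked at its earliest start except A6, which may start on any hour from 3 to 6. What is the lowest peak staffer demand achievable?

8

A6@3: h1:8  h2:6  h3:5  h4:3  h5:3  h6:2  h7:2  h8:2  h9:0  h10:0  h11:0 → peak 8
A6@4: h1:8  h2:6  h3:2  h4:3  h5:3  h6:5  h7:2  h8:2  h9:0  h10:0  h11:0 → peak 8
A6@5: h1:8  h2:6  h3:2  h4:0  h5:3  h6:5  h7:5  h8:2  h9:0  h10:0  h11:0 → peak 8
A6@6: h1:8  h2:6  h3:2  h4:0  h5:0  h6:5  h7:5  h8:5  h9:0  h10:0  h11:0 → peak 8
Best is A6@3, peak 8.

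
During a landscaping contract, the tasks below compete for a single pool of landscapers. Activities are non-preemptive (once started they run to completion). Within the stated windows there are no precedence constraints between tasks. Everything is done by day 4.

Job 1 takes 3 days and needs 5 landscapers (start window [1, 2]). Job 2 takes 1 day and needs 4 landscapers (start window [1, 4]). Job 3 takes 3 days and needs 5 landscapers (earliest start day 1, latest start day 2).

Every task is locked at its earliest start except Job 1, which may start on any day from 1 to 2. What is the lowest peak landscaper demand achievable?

Job 1@1: d1:14  d2:10  d3:10  d4:0 → peak 14
Job 1@2: d1:9  d2:10  d3:10  d4:5 → peak 10
Best is Job 1@2, peak 10.

10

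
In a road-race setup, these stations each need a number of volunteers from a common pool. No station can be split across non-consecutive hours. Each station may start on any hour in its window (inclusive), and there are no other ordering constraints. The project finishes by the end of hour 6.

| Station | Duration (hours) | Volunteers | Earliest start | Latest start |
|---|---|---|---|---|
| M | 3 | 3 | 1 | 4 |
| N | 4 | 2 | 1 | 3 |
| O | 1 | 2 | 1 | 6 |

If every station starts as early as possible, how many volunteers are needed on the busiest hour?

Early-start schedule: M@1, N@1, O@1.
Load per hour: hour 1: 7, hour 2: 5, hour 3: 5, hour 4: 2, hour 5: 0, hour 6: 0.
Peak is 7.

7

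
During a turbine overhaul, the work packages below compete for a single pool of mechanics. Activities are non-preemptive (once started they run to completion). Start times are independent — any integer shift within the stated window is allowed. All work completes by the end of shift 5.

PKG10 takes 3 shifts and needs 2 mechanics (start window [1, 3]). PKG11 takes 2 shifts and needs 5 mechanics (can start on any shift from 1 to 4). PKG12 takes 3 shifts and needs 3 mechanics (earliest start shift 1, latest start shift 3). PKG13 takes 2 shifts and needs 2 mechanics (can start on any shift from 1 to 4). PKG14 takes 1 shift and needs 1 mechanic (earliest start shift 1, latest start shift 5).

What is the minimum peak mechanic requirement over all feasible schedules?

7

Early-start (PKG10@1, PKG11@1, PKG12@1, PKG13@1, PKG14@1) gives peak 13: s1:13  s2:12  s3:5  s4:0  s5:0.
Shift PKG12→3, PKG13→3, PKG14→4.
Schedule PKG10@1, PKG11@1, PKG12@3, PKG13@3, PKG14@4: s1:7  s2:7  s3:7  s4:6  s5:3 — peak 7.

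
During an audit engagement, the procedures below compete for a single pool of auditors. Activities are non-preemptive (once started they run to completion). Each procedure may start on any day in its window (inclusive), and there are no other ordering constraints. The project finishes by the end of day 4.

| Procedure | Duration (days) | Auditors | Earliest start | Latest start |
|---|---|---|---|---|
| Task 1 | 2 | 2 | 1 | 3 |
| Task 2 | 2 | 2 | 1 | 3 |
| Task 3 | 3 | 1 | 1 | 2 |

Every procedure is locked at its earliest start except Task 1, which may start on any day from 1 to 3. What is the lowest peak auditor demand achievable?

3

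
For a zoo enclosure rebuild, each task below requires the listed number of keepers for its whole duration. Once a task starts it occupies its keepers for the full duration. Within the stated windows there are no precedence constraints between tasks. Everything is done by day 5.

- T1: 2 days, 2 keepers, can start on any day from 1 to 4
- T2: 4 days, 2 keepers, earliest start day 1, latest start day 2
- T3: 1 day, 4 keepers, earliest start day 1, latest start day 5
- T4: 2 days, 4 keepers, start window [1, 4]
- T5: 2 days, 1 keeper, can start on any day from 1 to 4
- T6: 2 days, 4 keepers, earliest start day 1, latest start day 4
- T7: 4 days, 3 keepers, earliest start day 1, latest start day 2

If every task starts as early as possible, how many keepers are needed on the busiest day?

Early-start schedule: T1@1, T2@1, T3@1, T4@1, T5@1, T6@1, T7@1.
Load per day: day 1: 20, day 2: 16, day 3: 5, day 4: 5, day 5: 0.
Peak is 20.

20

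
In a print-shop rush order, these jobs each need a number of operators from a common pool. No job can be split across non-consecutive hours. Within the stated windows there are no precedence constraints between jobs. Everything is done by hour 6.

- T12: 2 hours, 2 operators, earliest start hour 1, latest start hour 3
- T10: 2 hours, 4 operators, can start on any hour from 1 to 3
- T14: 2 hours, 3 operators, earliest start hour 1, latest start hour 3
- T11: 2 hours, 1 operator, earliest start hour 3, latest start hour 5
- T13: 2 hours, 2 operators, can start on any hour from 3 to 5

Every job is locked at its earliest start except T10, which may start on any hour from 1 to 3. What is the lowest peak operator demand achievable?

T10@1: h1:9  h2:9  h3:3  h4:3  h5:0  h6:0 → peak 9
T10@2: h1:5  h2:9  h3:7  h4:3  h5:0  h6:0 → peak 9
T10@3: h1:5  h2:5  h3:7  h4:7  h5:0  h6:0 → peak 7
Best is T10@3, peak 7.

7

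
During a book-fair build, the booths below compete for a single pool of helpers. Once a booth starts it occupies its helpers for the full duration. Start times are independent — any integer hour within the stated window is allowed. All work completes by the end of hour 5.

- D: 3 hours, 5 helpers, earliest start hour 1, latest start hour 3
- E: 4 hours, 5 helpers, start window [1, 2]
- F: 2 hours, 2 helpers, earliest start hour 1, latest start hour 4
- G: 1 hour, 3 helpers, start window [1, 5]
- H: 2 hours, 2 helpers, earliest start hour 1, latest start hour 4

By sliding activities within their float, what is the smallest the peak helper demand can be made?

Early-start (D@1, E@1, F@1, G@1, H@1) gives peak 17: h1:17  h2:14  h3:10  h4:5  h5:0.
Shift F→4, G→5, H→4.
Schedule D@1, E@1, F@4, G@5, H@4: h1:10  h2:10  h3:10  h4:9  h5:7 — peak 10.
Total helper-hours = 46 over 5 hours ⇒ peak ≥ ⌈46/5⌉ = 10, so 10 is optimal.

10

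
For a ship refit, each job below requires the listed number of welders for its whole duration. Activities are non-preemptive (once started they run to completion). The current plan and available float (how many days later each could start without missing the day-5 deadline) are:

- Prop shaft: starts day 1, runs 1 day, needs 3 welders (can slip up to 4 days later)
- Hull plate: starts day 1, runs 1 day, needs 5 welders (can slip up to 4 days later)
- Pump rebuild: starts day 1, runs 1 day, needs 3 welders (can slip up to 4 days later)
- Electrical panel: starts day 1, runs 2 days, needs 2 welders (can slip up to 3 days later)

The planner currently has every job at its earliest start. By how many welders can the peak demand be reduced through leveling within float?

8

Early-start peak: d1:13  d2:2  d3:0  d4:0  d5:0 ⇒ 13.
Leveled (Prop shaft@1, Hull plate@2, Pump rebuild@3, Electrical panel@3): d1:3  d2:5  d3:5  d4:2  d5:0 ⇒ 5.
Reduction 13 − 5 = 8.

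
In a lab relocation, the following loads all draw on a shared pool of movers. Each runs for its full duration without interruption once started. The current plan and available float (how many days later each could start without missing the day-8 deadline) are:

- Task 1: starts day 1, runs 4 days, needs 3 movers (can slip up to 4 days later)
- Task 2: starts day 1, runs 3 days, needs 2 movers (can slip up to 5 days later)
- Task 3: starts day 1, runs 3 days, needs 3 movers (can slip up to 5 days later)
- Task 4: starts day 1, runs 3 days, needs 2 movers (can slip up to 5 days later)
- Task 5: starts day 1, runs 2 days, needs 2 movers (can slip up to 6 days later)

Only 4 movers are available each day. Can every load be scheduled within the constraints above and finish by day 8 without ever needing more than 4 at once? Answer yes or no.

Total mover-days = 37; over 8 days the average is 37/8 > 4, so some day must exceed 4.

no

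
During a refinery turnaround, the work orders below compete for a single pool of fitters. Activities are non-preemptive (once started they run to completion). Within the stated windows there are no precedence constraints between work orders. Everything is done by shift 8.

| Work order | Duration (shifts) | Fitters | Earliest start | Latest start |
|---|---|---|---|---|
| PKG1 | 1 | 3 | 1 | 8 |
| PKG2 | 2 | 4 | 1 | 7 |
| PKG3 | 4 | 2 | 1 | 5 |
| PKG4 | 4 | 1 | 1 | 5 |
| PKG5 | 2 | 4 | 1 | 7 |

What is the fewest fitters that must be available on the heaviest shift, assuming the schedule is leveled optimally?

Early-start (PKG1@1, PKG2@1, PKG3@1, PKG4@1, PKG5@1) gives peak 14: s1:14  s2:11  s3:3  s4:3  s5:0  s6:0  s7:0  s8:0.
Shift PKG2→5, PKG4→2, PKG5→7.
Schedule PKG1@1, PKG2@5, PKG3@1, PKG4@2, PKG5@7: s1:5  s2:3  s3:3  s4:3  s5:5  s6:4  s7:4  s8:4 — peak 5.

5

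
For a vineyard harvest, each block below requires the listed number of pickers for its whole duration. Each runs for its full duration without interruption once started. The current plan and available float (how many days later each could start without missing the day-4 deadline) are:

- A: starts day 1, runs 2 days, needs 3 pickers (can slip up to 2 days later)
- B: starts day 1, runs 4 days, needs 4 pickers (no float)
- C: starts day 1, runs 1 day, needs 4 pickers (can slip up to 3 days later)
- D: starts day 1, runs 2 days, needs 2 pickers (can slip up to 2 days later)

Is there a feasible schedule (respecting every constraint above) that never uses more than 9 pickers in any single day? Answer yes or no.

Schedule A@1, B@1, C@3, D@1: d1:9  d2:9  d3:8  d4:4 — peak 9 ≤ 9.

yes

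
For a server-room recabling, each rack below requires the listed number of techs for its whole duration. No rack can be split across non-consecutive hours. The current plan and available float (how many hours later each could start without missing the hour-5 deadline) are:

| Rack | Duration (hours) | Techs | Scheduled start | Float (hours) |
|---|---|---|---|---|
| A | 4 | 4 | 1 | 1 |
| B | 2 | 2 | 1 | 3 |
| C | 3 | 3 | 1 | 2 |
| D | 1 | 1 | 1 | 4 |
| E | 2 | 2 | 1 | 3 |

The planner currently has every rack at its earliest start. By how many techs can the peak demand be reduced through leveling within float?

4

Early-start peak: h1:12  h2:11  h3:7  h4:4  h5:0 ⇒ 12.
Leveled (A@1, B@1, C@3, D@3, E@1): h1:8  h2:8  h3:8  h4:7  h5:3 ⇒ 8.
Reduction 12 − 8 = 4.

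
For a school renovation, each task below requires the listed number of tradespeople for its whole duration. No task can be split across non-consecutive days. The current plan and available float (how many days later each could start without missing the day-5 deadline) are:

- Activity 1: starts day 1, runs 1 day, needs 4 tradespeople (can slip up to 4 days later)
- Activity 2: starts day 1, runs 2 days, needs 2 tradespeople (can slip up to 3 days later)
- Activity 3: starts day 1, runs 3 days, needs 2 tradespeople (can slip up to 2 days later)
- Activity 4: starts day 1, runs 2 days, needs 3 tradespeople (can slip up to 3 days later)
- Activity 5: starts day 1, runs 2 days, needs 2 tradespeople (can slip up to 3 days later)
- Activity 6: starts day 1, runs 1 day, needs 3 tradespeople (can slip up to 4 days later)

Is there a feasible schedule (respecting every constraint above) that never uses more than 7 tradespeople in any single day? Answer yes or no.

yes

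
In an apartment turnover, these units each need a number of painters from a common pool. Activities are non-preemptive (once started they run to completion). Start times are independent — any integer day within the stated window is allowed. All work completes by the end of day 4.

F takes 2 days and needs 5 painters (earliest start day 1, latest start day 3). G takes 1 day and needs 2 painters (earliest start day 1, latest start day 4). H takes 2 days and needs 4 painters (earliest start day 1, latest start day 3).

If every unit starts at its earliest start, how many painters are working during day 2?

At early start, day 2 has: F, H.
Demand: 5 + 4 = 9.

9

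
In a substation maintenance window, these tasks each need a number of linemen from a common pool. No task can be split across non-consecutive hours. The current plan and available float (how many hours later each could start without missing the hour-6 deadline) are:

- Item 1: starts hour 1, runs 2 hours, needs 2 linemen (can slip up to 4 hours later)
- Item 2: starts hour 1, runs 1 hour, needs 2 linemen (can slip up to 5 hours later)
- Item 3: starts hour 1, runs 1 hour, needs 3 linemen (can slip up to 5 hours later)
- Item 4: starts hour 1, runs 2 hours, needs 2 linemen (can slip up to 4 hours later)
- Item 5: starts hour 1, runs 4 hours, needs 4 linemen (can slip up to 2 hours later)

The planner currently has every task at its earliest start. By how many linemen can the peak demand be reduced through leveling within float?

Early-start peak: h1:13  h2:8  h3:4  h4:4  h5:0  h6:0 ⇒ 13.
Leveled (Item 1@1, Item 2@1, Item 3@2, Item 4@3, Item 5@3): h1:4  h2:5  h3:6  h4:6  h5:4  h6:4 ⇒ 6.
Reduction 13 − 6 = 7.

7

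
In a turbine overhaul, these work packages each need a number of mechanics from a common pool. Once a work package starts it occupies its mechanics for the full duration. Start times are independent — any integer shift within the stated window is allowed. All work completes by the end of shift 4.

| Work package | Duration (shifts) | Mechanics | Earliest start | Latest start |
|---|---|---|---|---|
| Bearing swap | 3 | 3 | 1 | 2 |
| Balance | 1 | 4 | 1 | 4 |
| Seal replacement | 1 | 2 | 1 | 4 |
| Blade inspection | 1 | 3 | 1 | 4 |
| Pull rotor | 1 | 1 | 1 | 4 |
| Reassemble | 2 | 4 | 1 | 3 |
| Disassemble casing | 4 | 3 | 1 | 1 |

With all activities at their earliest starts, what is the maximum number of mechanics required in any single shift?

Early-start schedule: Bearing swap@1, Balance@1, Seal replacement@1, Blade inspection@1, Pull rotor@1, Reassemble@1, Disassemble casing@1.
Load per shift: shift 1: 20, shift 2: 10, shift 3: 6, shift 4: 3.
Peak is 20.

20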